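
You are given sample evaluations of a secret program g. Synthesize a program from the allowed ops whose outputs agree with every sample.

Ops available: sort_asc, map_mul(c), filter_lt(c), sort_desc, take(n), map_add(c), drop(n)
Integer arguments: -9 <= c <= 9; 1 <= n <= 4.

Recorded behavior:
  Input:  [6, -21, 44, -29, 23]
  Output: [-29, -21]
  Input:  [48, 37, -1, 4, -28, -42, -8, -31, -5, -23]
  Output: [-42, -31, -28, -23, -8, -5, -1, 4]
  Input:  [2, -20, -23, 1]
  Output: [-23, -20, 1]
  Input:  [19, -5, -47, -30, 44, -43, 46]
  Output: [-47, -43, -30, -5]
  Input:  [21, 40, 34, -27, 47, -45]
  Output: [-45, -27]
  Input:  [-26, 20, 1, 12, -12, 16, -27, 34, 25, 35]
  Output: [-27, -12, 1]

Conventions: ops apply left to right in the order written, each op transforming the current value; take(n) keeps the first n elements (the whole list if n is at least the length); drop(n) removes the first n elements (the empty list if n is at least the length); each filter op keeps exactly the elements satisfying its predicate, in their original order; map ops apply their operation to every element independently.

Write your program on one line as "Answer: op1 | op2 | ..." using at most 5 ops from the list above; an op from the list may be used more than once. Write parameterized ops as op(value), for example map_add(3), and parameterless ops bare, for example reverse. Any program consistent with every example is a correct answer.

drop(1) | sort_asc | sort_desc | filter_lt(9) | sort_asc

Check, running the answer program on each example:
  [6, -21, 44, -29, 23] -> [-21, 44, -29, 23] -> [-29, -21, 23, 44] -> [44, 23, -21, -29] -> [-21, -29] -> [-29, -21]
  [48, 37, -1, 4, -28, -42, -8, -31, -5, -23] -> [37, -1, 4, -28, -42, -8, -31, -5, -23] -> [-42, -31, -28, -23, -8, -5, -1, 4, 37] -> [37, 4, -1, -5, -8, -23, -28, -31, -42] -> [4, -1, -5, -8, -23, -28, -31, -42] -> [-42, -31, -28, -23, -8, -5, -1, 4]
  [2, -20, -23, 1] -> [-20, -23, 1] -> [-23, -20, 1] -> [1, -20, -23] -> [1, -20, -23] -> [-23, -20, 1]
  [19, -5, -47, -30, 44, -43, 46] -> [-5, -47, -30, 44, -43, 46] -> [-47, -43, -30, -5, 44, 46] -> [46, 44, -5, -30, -43, -47] -> [-5, -30, -43, -47] -> [-47, -43, -30, -5]
  [21, 40, 34, -27, 47, -45] -> [40, 34, -27, 47, -45] -> [-45, -27, 34, 40, 47] -> [47, 40, 34, -27, -45] -> [-27, -45] -> [-45, -27]
  [-26, 20, 1, 12, -12, 16, -27, 34, 25, 35] -> [20, 1, 12, -12, 16, -27, 34, 25, 35] -> [-27, -12, 1, 12, 16, 20, 25, 34, 35] -> [35, 34, 25, 20, 16, 12, 1, -12, -27] -> [1, -12, -27] -> [-27, -12, 1]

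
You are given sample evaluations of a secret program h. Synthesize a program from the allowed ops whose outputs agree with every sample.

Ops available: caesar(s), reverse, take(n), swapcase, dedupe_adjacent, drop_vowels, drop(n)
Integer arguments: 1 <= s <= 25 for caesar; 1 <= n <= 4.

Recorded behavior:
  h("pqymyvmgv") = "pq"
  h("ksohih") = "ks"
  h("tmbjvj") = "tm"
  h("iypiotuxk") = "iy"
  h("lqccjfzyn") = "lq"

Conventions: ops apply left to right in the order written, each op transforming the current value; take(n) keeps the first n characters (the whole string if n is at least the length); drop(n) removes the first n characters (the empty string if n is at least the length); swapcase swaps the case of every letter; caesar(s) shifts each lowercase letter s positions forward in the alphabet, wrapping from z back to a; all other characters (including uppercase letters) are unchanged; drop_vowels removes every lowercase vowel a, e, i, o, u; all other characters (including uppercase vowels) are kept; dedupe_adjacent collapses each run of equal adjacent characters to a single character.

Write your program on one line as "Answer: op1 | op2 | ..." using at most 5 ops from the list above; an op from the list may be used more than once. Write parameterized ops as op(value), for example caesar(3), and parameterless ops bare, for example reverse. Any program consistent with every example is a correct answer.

swapcase | dedupe_adjacent | take(2) | swapcase

Check, running the answer program on each example:
  "pqymyvmgv" -> "PQYMYVMGV" -> "PQYMYVMGV" -> "PQ" -> "pq"
  "ksohih" -> "KSOHIH" -> "KSOHIH" -> "KS" -> "ks"
  "tmbjvj" -> "TMBJVJ" -> "TMBJVJ" -> "TM" -> "tm"
  "iypiotuxk" -> "IYPIOTUXK" -> "IYPIOTUXK" -> "IY" -> "iy"
  "lqccjfzyn" -> "LQCCJFZYN" -> "LQCJFZYN" -> "LQ" -> "lq"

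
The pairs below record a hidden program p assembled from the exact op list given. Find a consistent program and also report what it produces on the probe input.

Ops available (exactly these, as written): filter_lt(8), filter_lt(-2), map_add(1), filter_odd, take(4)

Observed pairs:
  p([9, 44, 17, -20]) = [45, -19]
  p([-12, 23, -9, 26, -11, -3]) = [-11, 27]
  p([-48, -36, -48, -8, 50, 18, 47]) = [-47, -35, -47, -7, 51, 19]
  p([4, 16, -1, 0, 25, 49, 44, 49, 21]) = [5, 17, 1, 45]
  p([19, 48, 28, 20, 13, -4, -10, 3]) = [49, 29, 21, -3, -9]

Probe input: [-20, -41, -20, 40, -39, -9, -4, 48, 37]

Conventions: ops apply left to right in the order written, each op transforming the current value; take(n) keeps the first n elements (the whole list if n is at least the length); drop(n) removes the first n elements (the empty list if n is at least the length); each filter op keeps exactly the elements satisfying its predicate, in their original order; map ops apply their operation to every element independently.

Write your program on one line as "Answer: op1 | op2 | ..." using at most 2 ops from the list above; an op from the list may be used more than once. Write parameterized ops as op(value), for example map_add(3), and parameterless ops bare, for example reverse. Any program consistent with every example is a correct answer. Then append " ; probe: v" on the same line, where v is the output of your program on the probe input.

map_add(1) | filter_odd ; probe: [-19, -19, 41, -3, 49]

Check, running the answer program on each example:
  [9, 44, 17, -20] -> [10, 45, 18, -19] -> [45, -19]
  [-12, 23, -9, 26, -11, -3] -> [-11, 24, -8, 27, -10, -2] -> [-11, 27]
  [-48, -36, -48, -8, 50, 18, 47] -> [-47, -35, -47, -7, 51, 19, 48] -> [-47, -35, -47, -7, 51, 19]
  [4, 16, -1, 0, 25, 49, 44, 49, 21] -> [5, 17, 0, 1, 26, 50, 45, 50, 22] -> [5, 17, 1, 45]
  [19, 48, 28, 20, 13, -4, -10, 3] -> [20, 49, 29, 21, 14, -3, -9, 4] -> [49, 29, 21, -3, -9]
  probe: [-20, -41, -20, 40, -39, -9, -4, 48, 37] -> [-19, -40, -19, 41, -38, -8, -3, 49, 38] -> [-19, -19, 41, -3, 49]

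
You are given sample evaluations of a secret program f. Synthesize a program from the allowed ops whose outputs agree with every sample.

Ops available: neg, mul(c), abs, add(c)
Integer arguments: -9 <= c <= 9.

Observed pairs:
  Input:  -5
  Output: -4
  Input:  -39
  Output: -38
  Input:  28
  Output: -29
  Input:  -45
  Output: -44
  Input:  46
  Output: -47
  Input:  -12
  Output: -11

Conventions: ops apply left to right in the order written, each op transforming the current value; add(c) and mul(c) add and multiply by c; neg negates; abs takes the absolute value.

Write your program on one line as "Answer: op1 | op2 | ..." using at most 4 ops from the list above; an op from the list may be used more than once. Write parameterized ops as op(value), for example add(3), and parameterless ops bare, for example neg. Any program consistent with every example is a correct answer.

add(1) | neg | abs | neg

Check, running the answer program on each example:
  -5 -> -4 -> 4 -> 4 -> -4
  -39 -> -38 -> 38 -> 38 -> -38
  28 -> 29 -> -29 -> 29 -> -29
  -45 -> -44 -> 44 -> 44 -> -44
  46 -> 47 -> -47 -> 47 -> -47
  -12 -> -11 -> 11 -> 11 -> -11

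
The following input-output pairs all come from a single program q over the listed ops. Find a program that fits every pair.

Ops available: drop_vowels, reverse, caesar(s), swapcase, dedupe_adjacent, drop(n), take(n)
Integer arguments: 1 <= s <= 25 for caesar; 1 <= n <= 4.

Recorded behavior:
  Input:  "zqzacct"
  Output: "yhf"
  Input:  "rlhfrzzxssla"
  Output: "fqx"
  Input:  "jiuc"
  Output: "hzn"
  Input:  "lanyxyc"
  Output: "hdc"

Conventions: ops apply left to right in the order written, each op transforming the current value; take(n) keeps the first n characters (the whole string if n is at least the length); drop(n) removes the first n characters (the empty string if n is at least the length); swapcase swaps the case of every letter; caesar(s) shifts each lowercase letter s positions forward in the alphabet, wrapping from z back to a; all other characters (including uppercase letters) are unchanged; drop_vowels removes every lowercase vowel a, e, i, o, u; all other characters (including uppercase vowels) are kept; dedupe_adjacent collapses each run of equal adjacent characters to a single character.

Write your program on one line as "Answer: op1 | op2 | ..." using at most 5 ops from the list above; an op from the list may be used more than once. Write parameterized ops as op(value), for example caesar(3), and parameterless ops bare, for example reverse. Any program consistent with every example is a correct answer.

reverse | caesar(5) | dedupe_adjacent | take(4) | take(3)

Check, running the answer program on each example:
  "zqzacct" -> "tccazqz" -> "yhhfeve" -> "yhfeve" -> "yhfe" -> "yhf"
  "rlhfrzzxssla" -> "alssxzzrfhlr" -> "fqxxceewkmqw" -> "fqxcewkmqw" -> "fqxc" -> "fqx"
  "jiuc" -> "cuij" -> "hzno" -> "hzno" -> "hzno" -> "hzn"
  "lanyxyc" -> "cyxynal" -> "hdcdsfq" -> "hdcdsfq" -> "hdcd" -> "hdc"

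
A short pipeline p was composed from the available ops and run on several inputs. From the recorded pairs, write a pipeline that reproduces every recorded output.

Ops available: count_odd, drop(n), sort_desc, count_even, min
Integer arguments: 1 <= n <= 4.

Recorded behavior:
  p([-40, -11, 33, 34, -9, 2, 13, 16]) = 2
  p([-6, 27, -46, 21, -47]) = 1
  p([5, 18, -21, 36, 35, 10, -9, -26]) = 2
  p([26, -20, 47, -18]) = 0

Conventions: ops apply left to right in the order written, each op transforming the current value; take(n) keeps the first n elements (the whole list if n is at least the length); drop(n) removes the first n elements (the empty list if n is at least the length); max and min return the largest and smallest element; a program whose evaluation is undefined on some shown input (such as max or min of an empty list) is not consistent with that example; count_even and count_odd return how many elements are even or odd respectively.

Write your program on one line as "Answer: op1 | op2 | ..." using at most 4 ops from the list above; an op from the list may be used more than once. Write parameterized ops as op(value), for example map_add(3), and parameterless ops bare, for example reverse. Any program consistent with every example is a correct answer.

drop(4) | sort_desc | count_odd

Check, running the answer program on each example:
  [-40, -11, 33, 34, -9, 2, 13, 16] -> [-9, 2, 13, 16] -> [16, 13, 2, -9] -> 2
  [-6, 27, -46, 21, -47] -> [-47] -> [-47] -> 1
  [5, 18, -21, 36, 35, 10, -9, -26] -> [35, 10, -9, -26] -> [35, 10, -9, -26] -> 2
  [26, -20, 47, -18] -> [] -> [] -> 0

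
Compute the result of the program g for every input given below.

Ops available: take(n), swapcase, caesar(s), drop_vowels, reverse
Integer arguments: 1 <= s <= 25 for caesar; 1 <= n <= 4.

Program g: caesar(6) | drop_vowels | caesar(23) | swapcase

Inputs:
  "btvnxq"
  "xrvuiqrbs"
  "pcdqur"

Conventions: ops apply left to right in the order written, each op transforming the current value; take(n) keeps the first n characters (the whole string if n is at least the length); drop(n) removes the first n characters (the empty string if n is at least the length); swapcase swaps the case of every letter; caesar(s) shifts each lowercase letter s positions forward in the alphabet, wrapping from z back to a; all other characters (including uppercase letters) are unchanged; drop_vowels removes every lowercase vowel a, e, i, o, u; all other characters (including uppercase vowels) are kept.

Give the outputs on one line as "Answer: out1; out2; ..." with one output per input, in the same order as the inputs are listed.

Execution, op by op:
  "btvnxq" -> "hzbtdw" -> "hzbtdw" -> "ewyqat" -> "EWYQAT"
  "xrvuiqrbs" -> "dxbaowxhy" -> "dxbwxhy" -> "auytuev" -> "AUYTUEV"
  "pcdqur" -> "vijwax" -> "vjwx" -> "sgtu" -> "SGTU"

"EWYQAT"; "AUYTUEV"; "SGTU"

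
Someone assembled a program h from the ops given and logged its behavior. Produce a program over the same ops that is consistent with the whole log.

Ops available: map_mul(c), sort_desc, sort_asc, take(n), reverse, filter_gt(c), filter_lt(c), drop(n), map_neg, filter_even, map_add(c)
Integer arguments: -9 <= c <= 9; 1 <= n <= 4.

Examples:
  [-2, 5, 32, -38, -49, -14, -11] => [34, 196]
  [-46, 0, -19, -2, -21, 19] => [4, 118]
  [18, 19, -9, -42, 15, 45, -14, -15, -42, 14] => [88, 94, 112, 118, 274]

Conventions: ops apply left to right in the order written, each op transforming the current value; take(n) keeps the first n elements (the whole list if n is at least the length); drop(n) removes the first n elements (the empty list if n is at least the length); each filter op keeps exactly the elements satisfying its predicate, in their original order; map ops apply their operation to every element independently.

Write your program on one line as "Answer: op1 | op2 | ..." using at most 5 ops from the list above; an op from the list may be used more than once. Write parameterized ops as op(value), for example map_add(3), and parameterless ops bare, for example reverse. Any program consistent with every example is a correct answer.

map_mul(6) | filter_gt(-9) | map_add(4) | reverse | sort_asc

Check, running the answer program on each example:
  [-2, 5, 32, -38, -49, -14, -11] -> [-12, 30, 192, -228, -294, -84, -66] -> [30, 192] -> [34, 196] -> [196, 34] -> [34, 196]
  [-46, 0, -19, -2, -21, 19] -> [-276, 0, -114, -12, -126, 114] -> [0, 114] -> [4, 118] -> [118, 4] -> [4, 118]
  [18, 19, -9, -42, 15, 45, -14, -15, -42, 14] -> [108, 114, -54, -252, 90, 270, -84, -90, -252, 84] -> [108, 114, 90, 270, 84] -> [112, 118, 94, 274, 88] -> [88, 274, 94, 118, 112] -> [88, 94, 112, 118, 274]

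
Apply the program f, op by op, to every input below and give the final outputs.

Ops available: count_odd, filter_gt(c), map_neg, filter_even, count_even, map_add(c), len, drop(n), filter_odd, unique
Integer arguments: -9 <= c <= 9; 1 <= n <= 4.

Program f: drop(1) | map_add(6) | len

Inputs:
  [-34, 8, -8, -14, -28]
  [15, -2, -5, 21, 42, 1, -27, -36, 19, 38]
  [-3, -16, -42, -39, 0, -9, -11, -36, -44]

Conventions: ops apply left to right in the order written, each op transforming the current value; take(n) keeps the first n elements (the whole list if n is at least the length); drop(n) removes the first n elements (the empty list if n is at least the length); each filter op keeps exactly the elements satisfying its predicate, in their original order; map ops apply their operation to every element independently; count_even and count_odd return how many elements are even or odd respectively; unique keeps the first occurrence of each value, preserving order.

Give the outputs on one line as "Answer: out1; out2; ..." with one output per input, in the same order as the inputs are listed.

Execution, op by op:
  [-34, 8, -8, -14, -28] -> [8, -8, -14, -28] -> [14, -2, -8, -22] -> 4
  [15, -2, -5, 21, 42, 1, -27, -36, 19, 38] -> [-2, -5, 21, 42, 1, -27, -36, 19, 38] -> [4, 1, 27, 48, 7, -21, -30, 25, 44] -> 9
  [-3, -16, -42, -39, 0, -9, -11, -36, -44] -> [-16, -42, -39, 0, -9, -11, -36, -44] -> [-10, -36, -33, 6, -3, -5, -30, -38] -> 8

4; 9; 8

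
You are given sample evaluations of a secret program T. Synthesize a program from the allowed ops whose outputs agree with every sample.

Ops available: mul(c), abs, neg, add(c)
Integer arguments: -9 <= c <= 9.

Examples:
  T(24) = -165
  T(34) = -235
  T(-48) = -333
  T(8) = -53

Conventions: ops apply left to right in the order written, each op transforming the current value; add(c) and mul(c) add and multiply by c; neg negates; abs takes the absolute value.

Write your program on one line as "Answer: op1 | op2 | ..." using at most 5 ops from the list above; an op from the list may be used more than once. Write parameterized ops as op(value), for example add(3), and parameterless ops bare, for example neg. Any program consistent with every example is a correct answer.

abs | mul(-7) | abs | add(-3) | neg

Check, running the answer program on each example:
  24 -> 24 -> -168 -> 168 -> 165 -> -165
  34 -> 34 -> -238 -> 238 -> 235 -> -235
  -48 -> 48 -> -336 -> 336 -> 333 -> -333
  8 -> 8 -> -56 -> 56 -> 53 -> -53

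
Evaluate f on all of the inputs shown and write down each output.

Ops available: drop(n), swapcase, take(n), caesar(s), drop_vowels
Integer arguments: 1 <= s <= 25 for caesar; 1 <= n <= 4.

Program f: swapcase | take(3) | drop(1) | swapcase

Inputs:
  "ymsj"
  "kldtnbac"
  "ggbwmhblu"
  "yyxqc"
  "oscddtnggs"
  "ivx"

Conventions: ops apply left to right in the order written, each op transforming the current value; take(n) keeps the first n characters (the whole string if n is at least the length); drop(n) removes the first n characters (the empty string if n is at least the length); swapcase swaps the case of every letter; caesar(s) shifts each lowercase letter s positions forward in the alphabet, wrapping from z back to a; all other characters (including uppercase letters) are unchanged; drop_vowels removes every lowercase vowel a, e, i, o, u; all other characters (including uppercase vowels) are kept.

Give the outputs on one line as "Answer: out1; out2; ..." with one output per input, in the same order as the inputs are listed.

Execution, op by op:
  "ymsj" -> "YMSJ" -> "YMS" -> "MS" -> "ms"
  "kldtnbac" -> "KLDTNBAC" -> "KLD" -> "LD" -> "ld"
  "ggbwmhblu" -> "GGBWMHBLU" -> "GGB" -> "GB" -> "gb"
  "yyxqc" -> "YYXQC" -> "YYX" -> "YX" -> "yx"
  "oscddtnggs" -> "OSCDDTNGGS" -> "OSC" -> "SC" -> "sc"
  "ivx" -> "IVX" -> "IVX" -> "VX" -> "vx"

"ms"; "ld"; "gb"; "yx"; "sc"; "vx"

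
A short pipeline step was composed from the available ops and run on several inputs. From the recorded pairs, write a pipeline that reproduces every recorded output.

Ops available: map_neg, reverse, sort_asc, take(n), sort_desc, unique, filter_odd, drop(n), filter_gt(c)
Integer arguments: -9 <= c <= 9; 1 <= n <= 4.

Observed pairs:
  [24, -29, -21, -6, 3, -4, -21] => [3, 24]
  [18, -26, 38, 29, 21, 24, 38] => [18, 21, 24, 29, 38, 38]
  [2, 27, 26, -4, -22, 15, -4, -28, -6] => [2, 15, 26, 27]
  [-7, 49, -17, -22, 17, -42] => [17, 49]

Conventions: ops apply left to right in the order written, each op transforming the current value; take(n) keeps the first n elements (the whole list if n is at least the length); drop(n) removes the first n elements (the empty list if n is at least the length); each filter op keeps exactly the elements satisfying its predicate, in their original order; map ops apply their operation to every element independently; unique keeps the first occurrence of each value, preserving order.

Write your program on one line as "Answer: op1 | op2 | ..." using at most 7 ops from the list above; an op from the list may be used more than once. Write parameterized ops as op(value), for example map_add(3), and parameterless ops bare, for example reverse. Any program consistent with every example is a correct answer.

filter_gt(-5) | sort_desc | map_neg | reverse | map_neg | filter_gt(0)

Check, running the answer program on each example:
  [24, -29, -21, -6, 3, -4, -21] -> [24, 3, -4] -> [24, 3, -4] -> [-24, -3, 4] -> [4, -3, -24] -> [-4, 3, 24] -> [3, 24]
  [18, -26, 38, 29, 21, 24, 38] -> [18, 38, 29, 21, 24, 38] -> [38, 38, 29, 24, 21, 18] -> [-38, -38, -29, -24, -21, -18] -> [-18, -21, -24, -29, -38, -38] -> [18, 21, 24, 29, 38, 38] -> [18, 21, 24, 29, 38, 38]
  [2, 27, 26, -4, -22, 15, -4, -28, -6] -> [2, 27, 26, -4, 15, -4] -> [27, 26, 15, 2, -4, -4] -> [-27, -26, -15, -2, 4, 4] -> [4, 4, -2, -15, -26, -27] -> [-4, -4, 2, 15, 26, 27] -> [2, 15, 26, 27]
  [-7, 49, -17, -22, 17, -42] -> [49, 17] -> [49, 17] -> [-49, -17] -> [-17, -49] -> [17, 49] -> [17, 49]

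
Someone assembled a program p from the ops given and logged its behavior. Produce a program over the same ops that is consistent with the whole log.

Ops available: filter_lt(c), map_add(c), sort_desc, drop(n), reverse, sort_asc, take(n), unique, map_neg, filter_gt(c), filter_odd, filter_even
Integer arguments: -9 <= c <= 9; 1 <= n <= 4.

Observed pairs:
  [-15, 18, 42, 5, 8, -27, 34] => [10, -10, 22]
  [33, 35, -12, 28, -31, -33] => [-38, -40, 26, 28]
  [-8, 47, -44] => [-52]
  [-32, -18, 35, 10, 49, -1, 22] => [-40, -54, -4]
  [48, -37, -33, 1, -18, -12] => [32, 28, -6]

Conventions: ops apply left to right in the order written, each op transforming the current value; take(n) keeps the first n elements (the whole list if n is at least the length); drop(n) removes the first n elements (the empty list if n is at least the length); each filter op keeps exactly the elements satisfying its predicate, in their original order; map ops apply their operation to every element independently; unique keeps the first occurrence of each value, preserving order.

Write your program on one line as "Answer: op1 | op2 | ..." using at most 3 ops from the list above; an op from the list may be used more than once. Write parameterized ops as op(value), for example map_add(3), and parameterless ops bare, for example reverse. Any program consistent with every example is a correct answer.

map_neg | filter_odd | map_add(-5)

Check, running the answer program on each example:
  [-15, 18, 42, 5, 8, -27, 34] -> [15, -18, -42, -5, -8, 27, -34] -> [15, -5, 27] -> [10, -10, 22]
  [33, 35, -12, 28, -31, -33] -> [-33, -35, 12, -28, 31, 33] -> [-33, -35, 31, 33] -> [-38, -40, 26, 28]
  [-8, 47, -44] -> [8, -47, 44] -> [-47] -> [-52]
  [-32, -18, 35, 10, 49, -1, 22] -> [32, 18, -35, -10, -49, 1, -22] -> [-35, -49, 1] -> [-40, -54, -4]
  [48, -37, -33, 1, -18, -12] -> [-48, 37, 33, -1, 18, 12] -> [37, 33, -1] -> [32, 28, -6]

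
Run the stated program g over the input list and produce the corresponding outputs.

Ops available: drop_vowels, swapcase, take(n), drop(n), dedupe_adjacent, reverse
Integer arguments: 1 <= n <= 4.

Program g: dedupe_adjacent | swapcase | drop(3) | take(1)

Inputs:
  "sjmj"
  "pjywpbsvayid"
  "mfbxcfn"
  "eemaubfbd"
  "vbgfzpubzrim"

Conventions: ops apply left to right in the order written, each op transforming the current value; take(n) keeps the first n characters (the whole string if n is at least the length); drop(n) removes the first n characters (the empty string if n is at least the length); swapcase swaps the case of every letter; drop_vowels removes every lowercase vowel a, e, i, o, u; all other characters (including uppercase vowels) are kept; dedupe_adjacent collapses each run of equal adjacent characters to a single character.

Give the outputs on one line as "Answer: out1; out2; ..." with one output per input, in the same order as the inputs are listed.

Execution, op by op:
  "sjmj" -> "sjmj" -> "SJMJ" -> "J" -> "J"
  "pjywpbsvayid" -> "pjywpbsvayid" -> "PJYWPBSVAYID" -> "WPBSVAYID" -> "W"
  "mfbxcfn" -> "mfbxcfn" -> "MFBXCFN" -> "XCFN" -> "X"
  "eemaubfbd" -> "emaubfbd" -> "EMAUBFBD" -> "UBFBD" -> "U"
  "vbgfzpubzrim" -> "vbgfzpubzrim" -> "VBGFZPUBZRIM" -> "FZPUBZRIM" -> "F"

"J"; "W"; "X"; "U"; "F"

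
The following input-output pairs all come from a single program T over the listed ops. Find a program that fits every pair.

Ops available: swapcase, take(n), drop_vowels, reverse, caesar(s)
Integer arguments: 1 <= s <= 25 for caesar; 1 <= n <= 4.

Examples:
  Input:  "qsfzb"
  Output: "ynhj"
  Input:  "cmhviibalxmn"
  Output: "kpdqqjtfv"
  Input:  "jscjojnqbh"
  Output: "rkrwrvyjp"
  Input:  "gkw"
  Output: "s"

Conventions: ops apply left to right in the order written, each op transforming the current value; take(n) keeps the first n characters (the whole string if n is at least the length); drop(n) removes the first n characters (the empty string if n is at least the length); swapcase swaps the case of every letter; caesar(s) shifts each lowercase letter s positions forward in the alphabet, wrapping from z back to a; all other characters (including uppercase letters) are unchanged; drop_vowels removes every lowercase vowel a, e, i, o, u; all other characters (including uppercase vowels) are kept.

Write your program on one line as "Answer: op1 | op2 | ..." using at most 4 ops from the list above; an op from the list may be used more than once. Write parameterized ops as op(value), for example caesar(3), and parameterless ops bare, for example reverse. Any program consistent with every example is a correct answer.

caesar(8) | reverse | drop_vowels | reverse

Check, running the answer program on each example:
  "qsfzb" -> "yanhj" -> "jhnay" -> "jhny" -> "ynhj"
  "cmhviibalxmn" -> "kupdqqjitfuv" -> "vuftijqqdpuk" -> "vftjqqdpk" -> "kpdqqjtfv"
  "jscjojnqbh" -> "rakrwrvyjp" -> "pjyvrwrkar" -> "pjyvrwrkr" -> "rkrwrvyjp"
  "gkw" -> "ose" -> "eso" -> "s" -> "s"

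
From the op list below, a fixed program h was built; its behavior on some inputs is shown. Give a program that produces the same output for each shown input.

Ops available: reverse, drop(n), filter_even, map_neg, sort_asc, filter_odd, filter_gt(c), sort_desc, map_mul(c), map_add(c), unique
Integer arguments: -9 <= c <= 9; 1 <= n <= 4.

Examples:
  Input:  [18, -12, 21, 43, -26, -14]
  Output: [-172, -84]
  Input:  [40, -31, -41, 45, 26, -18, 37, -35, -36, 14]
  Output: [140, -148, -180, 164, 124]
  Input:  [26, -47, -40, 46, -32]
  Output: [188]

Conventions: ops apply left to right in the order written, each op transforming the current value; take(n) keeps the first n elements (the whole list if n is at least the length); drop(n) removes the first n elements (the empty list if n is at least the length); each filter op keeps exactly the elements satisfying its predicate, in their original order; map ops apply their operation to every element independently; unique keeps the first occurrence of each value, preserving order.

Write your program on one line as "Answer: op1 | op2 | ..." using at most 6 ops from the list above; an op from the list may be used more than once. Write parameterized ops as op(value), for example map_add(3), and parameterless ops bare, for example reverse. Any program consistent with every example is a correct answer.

map_neg | filter_odd | map_neg | reverse | map_mul(-4)

Check, running the answer program on each example:
  [18, -12, 21, 43, -26, -14] -> [-18, 12, -21, -43, 26, 14] -> [-21, -43] -> [21, 43] -> [43, 21] -> [-172, -84]
  [40, -31, -41, 45, 26, -18, 37, -35, -36, 14] -> [-40, 31, 41, -45, -26, 18, -37, 35, 36, -14] -> [31, 41, -45, -37, 35] -> [-31, -41, 45, 37, -35] -> [-35, 37, 45, -41, -31] -> [140, -148, -180, 164, 124]
  [26, -47, -40, 46, -32] -> [-26, 47, 40, -46, 32] -> [47] -> [-47] -> [-47] -> [188]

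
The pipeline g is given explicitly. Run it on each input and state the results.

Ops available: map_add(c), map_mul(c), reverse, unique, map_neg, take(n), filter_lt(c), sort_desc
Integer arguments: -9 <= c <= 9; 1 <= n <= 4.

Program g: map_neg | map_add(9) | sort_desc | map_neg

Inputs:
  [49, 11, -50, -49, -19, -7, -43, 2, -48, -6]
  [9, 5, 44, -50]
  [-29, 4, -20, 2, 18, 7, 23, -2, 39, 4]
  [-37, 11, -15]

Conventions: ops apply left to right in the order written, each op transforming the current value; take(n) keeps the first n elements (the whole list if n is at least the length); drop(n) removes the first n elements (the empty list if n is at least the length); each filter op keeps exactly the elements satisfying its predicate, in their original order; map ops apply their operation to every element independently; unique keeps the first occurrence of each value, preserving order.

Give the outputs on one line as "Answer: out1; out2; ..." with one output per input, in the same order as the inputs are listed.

[-59, -58, -57, -52, -28, -16, -15, -7, 2, 40]; [-59, -4, 0, 35]; [-38, -29, -11, -7, -5, -5, -2, 9, 14, 30]; [-46, -24, 2]

Execution, op by op:
  [49, 11, -50, -49, -19, -7, -43, 2, -48, -6] -> [-49, -11, 50, 49, 19, 7, 43, -2, 48, 6] -> [-40, -2, 59, 58, 28, 16, 52, 7, 57, 15] -> [59, 58, 57, 52, 28, 16, 15, 7, -2, -40] -> [-59, -58, -57, -52, -28, -16, -15, -7, 2, 40]
  [9, 5, 44, -50] -> [-9, -5, -44, 50] -> [0, 4, -35, 59] -> [59, 4, 0, -35] -> [-59, -4, 0, 35]
  [-29, 4, -20, 2, 18, 7, 23, -2, 39, 4] -> [29, -4, 20, -2, -18, -7, -23, 2, -39, -4] -> [38, 5, 29, 7, -9, 2, -14, 11, -30, 5] -> [38, 29, 11, 7, 5, 5, 2, -9, -14, -30] -> [-38, -29, -11, -7, -5, -5, -2, 9, 14, 30]
  [-37, 11, -15] -> [37, -11, 15] -> [46, -2, 24] -> [46, 24, -2] -> [-46, -24, 2]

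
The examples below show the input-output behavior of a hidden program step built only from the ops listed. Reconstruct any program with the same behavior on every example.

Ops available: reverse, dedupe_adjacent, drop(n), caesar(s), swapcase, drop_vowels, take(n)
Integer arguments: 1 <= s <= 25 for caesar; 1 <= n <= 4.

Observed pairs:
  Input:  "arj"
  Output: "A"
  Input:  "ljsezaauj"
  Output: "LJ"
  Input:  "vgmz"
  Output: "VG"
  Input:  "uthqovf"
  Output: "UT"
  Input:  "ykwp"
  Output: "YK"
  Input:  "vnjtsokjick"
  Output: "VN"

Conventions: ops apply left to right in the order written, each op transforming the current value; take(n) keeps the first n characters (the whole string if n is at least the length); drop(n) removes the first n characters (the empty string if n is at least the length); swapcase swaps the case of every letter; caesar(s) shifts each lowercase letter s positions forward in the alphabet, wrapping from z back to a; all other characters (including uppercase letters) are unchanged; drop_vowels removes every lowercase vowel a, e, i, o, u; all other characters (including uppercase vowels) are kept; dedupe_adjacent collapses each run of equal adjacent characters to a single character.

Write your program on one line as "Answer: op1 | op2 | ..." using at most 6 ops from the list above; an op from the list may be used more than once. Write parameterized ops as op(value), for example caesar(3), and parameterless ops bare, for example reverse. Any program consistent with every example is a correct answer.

reverse | drop(2) | reverse | swapcase | take(2)

Check, running the answer program on each example:
  "arj" -> "jra" -> "a" -> "a" -> "A" -> "A"
  "ljsezaauj" -> "juaazesjl" -> "aazesjl" -> "ljsezaa" -> "LJSEZAA" -> "LJ"
  "vgmz" -> "zmgv" -> "gv" -> "vg" -> "VG" -> "VG"
  "uthqovf" -> "fvoqhtu" -> "oqhtu" -> "uthqo" -> "UTHQO" -> "UT"
  "ykwp" -> "pwky" -> "ky" -> "yk" -> "YK" -> "YK"
  "vnjtsokjick" -> "kcijkostjnv" -> "ijkostjnv" -> "vnjtsokji" -> "VNJTSOKJI" -> "VN"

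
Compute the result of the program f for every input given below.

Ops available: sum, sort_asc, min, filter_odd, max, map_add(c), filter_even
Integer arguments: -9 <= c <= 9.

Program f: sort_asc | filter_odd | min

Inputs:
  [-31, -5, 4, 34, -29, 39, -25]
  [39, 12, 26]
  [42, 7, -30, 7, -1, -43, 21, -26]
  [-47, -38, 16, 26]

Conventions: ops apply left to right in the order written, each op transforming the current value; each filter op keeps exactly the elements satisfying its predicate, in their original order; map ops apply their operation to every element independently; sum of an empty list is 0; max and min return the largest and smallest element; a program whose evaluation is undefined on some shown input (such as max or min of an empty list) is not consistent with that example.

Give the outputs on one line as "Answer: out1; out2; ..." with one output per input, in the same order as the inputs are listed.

Execution, op by op:
  [-31, -5, 4, 34, -29, 39, -25] -> [-31, -29, -25, -5, 4, 34, 39] -> [-31, -29, -25, -5, 39] -> -31
  [39, 12, 26] -> [12, 26, 39] -> [39] -> 39
  [42, 7, -30, 7, -1, -43, 21, -26] -> [-43, -30, -26, -1, 7, 7, 21, 42] -> [-43, -1, 7, 7, 21] -> -43
  [-47, -38, 16, 26] -> [-47, -38, 16, 26] -> [-47] -> -47

-31; 39; -43; -47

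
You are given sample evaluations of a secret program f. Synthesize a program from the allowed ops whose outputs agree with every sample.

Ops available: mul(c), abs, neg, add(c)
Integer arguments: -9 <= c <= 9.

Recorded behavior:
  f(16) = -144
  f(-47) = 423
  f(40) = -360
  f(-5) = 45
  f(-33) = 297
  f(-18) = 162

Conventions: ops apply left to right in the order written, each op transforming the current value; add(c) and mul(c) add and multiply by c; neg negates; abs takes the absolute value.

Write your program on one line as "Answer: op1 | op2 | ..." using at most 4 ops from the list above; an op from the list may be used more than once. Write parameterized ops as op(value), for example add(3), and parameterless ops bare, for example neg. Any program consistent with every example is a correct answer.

mul(-1) | mul(-9) | neg

Check, running the answer program on each example:
  16 -> -16 -> 144 -> -144
  -47 -> 47 -> -423 -> 423
  40 -> -40 -> 360 -> -360
  -5 -> 5 -> -45 -> 45
  -33 -> 33 -> -297 -> 297
  -18 -> 18 -> -162 -> 162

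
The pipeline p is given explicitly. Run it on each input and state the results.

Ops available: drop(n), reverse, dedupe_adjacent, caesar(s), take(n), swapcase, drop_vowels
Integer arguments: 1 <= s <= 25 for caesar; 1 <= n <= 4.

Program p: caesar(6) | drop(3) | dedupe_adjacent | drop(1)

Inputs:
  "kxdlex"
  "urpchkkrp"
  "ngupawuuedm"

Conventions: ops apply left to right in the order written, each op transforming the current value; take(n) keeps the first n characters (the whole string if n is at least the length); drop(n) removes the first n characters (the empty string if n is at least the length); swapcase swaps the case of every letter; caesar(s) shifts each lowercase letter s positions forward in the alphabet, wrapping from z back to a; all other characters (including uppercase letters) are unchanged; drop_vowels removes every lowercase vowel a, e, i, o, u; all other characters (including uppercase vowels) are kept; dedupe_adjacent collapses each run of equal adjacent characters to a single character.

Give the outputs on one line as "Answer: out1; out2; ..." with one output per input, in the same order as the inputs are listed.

"kd"; "nqxv"; "gcakjs"

Execution, op by op:
  "kxdlex" -> "qdjrkd" -> "rkd" -> "rkd" -> "kd"
  "urpchkkrp" -> "axvinqqxv" -> "inqqxv" -> "inqxv" -> "nqxv"
  "ngupawuuedm" -> "tmavgcaakjs" -> "vgcaakjs" -> "vgcakjs" -> "gcakjs"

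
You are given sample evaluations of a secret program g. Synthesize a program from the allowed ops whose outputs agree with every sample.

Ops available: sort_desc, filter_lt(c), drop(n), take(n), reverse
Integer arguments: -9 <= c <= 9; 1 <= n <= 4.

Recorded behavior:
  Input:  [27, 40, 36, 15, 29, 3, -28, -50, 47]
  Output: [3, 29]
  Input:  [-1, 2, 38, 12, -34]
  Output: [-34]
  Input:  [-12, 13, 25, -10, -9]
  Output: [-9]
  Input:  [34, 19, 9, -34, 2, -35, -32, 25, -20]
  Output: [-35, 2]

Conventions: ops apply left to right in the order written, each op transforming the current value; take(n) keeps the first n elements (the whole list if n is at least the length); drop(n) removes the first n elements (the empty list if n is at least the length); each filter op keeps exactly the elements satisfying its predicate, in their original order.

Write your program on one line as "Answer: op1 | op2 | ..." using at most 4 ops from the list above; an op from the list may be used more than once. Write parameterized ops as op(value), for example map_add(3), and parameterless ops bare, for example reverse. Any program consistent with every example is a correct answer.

drop(4) | take(2) | reverse

Check, running the answer program on each example:
  [27, 40, 36, 15, 29, 3, -28, -50, 47] -> [29, 3, -28, -50, 47] -> [29, 3] -> [3, 29]
  [-1, 2, 38, 12, -34] -> [-34] -> [-34] -> [-34]
  [-12, 13, 25, -10, -9] -> [-9] -> [-9] -> [-9]
  [34, 19, 9, -34, 2, -35, -32, 25, -20] -> [2, -35, -32, 25, -20] -> [2, -35] -> [-35, 2]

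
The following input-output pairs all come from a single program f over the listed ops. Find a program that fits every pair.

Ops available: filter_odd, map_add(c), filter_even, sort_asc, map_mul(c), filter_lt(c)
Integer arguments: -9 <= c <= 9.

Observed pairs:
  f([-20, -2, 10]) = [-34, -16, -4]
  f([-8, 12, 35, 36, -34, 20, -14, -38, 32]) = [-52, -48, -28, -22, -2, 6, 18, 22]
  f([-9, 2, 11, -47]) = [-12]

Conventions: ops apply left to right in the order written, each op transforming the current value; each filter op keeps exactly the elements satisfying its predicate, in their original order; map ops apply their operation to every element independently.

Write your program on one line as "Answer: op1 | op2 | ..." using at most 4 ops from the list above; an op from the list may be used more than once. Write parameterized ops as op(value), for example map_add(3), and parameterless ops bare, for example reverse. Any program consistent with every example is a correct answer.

sort_asc | filter_even | map_add(-8) | map_add(-6)

Check, running the answer program on each example:
  [-20, -2, 10] -> [-20, -2, 10] -> [-20, -2, 10] -> [-28, -10, 2] -> [-34, -16, -4]
  [-8, 12, 35, 36, -34, 20, -14, -38, 32] -> [-38, -34, -14, -8, 12, 20, 32, 35, 36] -> [-38, -34, -14, -8, 12, 20, 32, 36] -> [-46, -42, -22, -16, 4, 12, 24, 28] -> [-52, -48, -28, -22, -2, 6, 18, 22]
  [-9, 2, 11, -47] -> [-47, -9, 2, 11] -> [2] -> [-6] -> [-12]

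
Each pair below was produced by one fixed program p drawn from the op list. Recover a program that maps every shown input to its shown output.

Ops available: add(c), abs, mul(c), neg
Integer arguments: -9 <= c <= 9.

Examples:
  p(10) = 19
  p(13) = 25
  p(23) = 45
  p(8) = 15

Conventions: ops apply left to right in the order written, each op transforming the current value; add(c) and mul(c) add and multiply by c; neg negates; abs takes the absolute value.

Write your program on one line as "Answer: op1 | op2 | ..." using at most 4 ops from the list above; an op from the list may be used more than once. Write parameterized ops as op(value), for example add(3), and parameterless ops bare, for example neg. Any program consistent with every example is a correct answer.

neg | mul(-2) | add(5) | add(-6)

Check, running the answer program on each example:
  10 -> -10 -> 20 -> 25 -> 19
  13 -> -13 -> 26 -> 31 -> 25
  23 -> -23 -> 46 -> 51 -> 45
  8 -> -8 -> 16 -> 21 -> 15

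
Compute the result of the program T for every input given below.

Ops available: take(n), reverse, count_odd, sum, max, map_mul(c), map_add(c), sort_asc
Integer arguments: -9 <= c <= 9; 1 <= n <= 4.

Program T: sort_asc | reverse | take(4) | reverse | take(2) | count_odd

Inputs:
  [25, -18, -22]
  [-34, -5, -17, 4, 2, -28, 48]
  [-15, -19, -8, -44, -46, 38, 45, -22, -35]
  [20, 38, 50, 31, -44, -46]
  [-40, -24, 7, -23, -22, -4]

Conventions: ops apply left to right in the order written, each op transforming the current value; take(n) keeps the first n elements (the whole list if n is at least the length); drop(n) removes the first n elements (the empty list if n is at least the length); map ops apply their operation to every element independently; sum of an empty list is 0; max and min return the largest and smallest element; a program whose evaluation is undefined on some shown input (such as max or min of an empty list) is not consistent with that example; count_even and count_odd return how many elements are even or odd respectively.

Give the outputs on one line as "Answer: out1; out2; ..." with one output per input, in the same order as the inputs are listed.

0; 1; 1; 1; 1

Execution, op by op:
  [25, -18, -22] -> [-22, -18, 25] -> [25, -18, -22] -> [25, -18, -22] -> [-22, -18, 25] -> [-22, -18] -> 0
  [-34, -5, -17, 4, 2, -28, 48] -> [-34, -28, -17, -5, 2, 4, 48] -> [48, 4, 2, -5, -17, -28, -34] -> [48, 4, 2, -5] -> [-5, 2, 4, 48] -> [-5, 2] -> 1
  [-15, -19, -8, -44, -46, 38, 45, -22, -35] -> [-46, -44, -35, -22, -19, -15, -8, 38, 45] -> [45, 38, -8, -15, -19, -22, -35, -44, -46] -> [45, 38, -8, -15] -> [-15, -8, 38, 45] -> [-15, -8] -> 1
  [20, 38, 50, 31, -44, -46] -> [-46, -44, 20, 31, 38, 50] -> [50, 38, 31, 20, -44, -46] -> [50, 38, 31, 20] -> [20, 31, 38, 50] -> [20, 31] -> 1
  [-40, -24, 7, -23, -22, -4] -> [-40, -24, -23, -22, -4, 7] -> [7, -4, -22, -23, -24, -40] -> [7, -4, -22, -23] -> [-23, -22, -4, 7] -> [-23, -22] -> 1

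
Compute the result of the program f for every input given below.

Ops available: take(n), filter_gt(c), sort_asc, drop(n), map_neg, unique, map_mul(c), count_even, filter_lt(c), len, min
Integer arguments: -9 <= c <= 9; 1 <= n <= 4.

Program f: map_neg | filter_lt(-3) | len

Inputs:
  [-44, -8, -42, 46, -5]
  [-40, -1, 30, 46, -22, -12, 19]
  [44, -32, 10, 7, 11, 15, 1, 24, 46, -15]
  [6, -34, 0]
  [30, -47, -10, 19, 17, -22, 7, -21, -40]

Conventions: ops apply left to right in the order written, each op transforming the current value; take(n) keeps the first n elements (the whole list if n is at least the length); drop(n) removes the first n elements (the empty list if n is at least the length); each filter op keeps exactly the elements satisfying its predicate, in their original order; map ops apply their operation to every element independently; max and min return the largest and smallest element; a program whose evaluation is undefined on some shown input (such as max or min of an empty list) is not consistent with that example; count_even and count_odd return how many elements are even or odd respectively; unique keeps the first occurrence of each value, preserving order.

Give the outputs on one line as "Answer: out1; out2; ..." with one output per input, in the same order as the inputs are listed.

1; 3; 7; 1; 4

Execution, op by op:
  [-44, -8, -42, 46, -5] -> [44, 8, 42, -46, 5] -> [-46] -> 1
  [-40, -1, 30, 46, -22, -12, 19] -> [40, 1, -30, -46, 22, 12, -19] -> [-30, -46, -19] -> 3
  [44, -32, 10, 7, 11, 15, 1, 24, 46, -15] -> [-44, 32, -10, -7, -11, -15, -1, -24, -46, 15] -> [-44, -10, -7, -11, -15, -24, -46] -> 7
  [6, -34, 0] -> [-6, 34, 0] -> [-6] -> 1
  [30, -47, -10, 19, 17, -22, 7, -21, -40] -> [-30, 47, 10, -19, -17, 22, -7, 21, 40] -> [-30, -19, -17, -7] -> 4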